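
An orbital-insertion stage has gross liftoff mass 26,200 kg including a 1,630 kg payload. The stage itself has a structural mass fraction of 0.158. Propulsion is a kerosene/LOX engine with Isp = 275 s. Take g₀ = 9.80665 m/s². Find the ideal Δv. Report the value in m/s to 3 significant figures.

Stage wet mass = m₀ − payload = 26,200 − 1,630 = 24,570 kg.
Stage dry mass = ε × stage wet mass = 0.158 × 24,570 = 3,882.06 kg.
Burnout mass m_f = stage dry + payload = 3,882.06 + 1,630 = 5,512.06 kg.
v_e = Isp · g₀ = 275 × 9.80665 = 2696.8 m/s.
Δv = v_e · ln(26,200/5,512.06) = 2696.8 × ln(4.753) = 2696.8 × 1.5588 ≈ 4204 m/s.

Δv ≈ 4200 m/s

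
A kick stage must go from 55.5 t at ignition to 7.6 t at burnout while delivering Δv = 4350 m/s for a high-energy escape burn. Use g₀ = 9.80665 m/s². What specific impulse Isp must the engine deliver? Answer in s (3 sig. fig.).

ln(m₀/m_f) = ln(55500/7600) = ln(7.303) = 1.9882.
From the ideal rocket equation, v_e = Δv / ln(m₀/m_f) = 4350 / 1.9882 = 2187.9 m/s.
Isp = v_e / g₀ = 2187.9 / 9.80665 = 223.1 s.

Isp ≈ 223 s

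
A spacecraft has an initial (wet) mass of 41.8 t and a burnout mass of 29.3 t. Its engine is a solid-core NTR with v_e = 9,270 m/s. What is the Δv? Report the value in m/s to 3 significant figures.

From the ideal rocket equation, Δv = v_e · ln(m₀/m_f) = 9270.0 × ln(1.427) = 9270.0 × 0.3553 ≈ 3293.7 m/s.

Δv ≈ 3290 m/s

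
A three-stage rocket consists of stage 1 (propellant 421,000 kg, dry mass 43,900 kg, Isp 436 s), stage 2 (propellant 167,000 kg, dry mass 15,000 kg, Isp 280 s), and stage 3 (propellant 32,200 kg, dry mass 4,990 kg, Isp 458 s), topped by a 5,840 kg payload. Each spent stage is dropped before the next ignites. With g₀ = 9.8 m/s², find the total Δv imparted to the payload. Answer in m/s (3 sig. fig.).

Δv ≈ 13900 m/s

Ignition mass of stage 1 = 421,000+43,900 + 167,000+15,000 + 32,200+4,990 + 5,840 = 689,930 kg.
Stage 1: m₀ = 689,930 kg, m_f = 689,930 − 421,000 = 268,930 kg; Δv = 436×9.8×ln(2.565) = 4272.8×0.9421 ≈ 4026 m/s.
Stage 2: m₀ = 225,030 kg, m_f = 225,030 − 167,000 = 58,030 kg; Δv = 280×9.8×ln(3.878) = 2744.0×1.3553 ≈ 3719 m/s.
Stage 3: m₀ = 43,030 kg, m_f = 43,030 − 32,200 = 10,830 kg; Δv = 458×9.8×ln(3.973) = 4488.4×1.3796 ≈ 6192 m/s.
Total Δv = 4026 + 3719 + 6192 = 13937 m/s.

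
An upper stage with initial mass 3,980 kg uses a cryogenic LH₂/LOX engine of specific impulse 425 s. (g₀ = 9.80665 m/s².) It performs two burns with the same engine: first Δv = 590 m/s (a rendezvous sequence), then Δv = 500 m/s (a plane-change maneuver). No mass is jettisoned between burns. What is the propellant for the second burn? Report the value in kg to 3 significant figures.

v_e = Isp · g₀ = 425 × 9.80665 = 4167.8 m/s.
After the first burn: m = 3980 × exp(−590/4167.8) = 3980 × 0.86800 = 3,454.64 kg.
After the second burn: m = 3,454.64 × exp(−500/4167.8) = 3,454.64 × 0.88695 = 3,064.09 kg.
Second-burn propellant = 3,454.64 − 3,064.09 = 390.55 kg.

propellant for the second burn ≈ 391 kg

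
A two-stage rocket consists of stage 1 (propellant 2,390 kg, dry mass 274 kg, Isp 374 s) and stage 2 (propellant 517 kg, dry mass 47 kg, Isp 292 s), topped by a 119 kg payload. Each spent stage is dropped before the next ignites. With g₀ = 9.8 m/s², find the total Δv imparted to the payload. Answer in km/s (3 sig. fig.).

Ignition mass of stage 1 = 2,390+274 + 517+47 + 119 = 3,347 kg.
Stage 1: m₀ = 3,347 kg, m_f = 3,347 − 2,390 = 957 kg; Δv = 374×9.8×ln(3.497) = 3665.2×1.2520 ≈ 4589 m/s.
Stage 2: m₀ = 683 kg, m_f = 683 − 517 = 166 kg; Δv = 292×9.8×ln(4.114) = 2861.6×1.4145 ≈ 4048 m/s.
Total Δv = 4589 + 4048 = 8637 m/s.

Δv ≈ 8.64 km/s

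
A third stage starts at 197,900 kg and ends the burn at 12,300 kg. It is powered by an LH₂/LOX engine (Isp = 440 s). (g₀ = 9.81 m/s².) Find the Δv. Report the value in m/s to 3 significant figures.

Δv ≈ 12000 m/s

v_e = Isp · g₀ = 440 × 9.81 = 4316.4 m/s.
Δv = v_e · ln(m₀/m_f) = 4316.4 × ln(16.09) = 4316.4 × 2.7782 ≈ 11991.7 m/s.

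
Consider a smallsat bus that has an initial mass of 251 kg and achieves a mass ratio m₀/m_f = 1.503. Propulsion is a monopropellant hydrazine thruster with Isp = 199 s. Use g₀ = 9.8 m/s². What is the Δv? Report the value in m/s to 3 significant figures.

Δv ≈ 795 m/s

v_e = Isp · g₀ = 199 × 9.8 = 1950.2 m/s.
Rocket equation: Δv = v_e · ln(1.503) = 1950.2 × 0.4075 ≈ 794.6 m/s.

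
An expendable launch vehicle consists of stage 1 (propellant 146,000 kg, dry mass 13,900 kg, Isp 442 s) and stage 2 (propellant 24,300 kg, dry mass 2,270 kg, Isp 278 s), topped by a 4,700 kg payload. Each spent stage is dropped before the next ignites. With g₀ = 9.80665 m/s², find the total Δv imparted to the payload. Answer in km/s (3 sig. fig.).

Ignition mass of stage 1 = 146,000+13,900 + 24,300+2,270 + 4,700 = 191,170 kg.
Stage 1: m₀ = 191,170 kg, m_f = 191,170 − 146,000 = 45,170 kg; Δv = 442×9.80665×ln(4.232) = 4334.5×1.4427 ≈ 6254 m/s.
Stage 2: m₀ = 31,270 kg, m_f = 31,270 − 24,300 = 6,970 kg; Δv = 278×9.80665×ln(4.486) = 2726.2×1.5010 ≈ 4092 m/s.
Total Δv = 6254 + 4092 = 10346 m/s.

Δv ≈ 10.3 km/s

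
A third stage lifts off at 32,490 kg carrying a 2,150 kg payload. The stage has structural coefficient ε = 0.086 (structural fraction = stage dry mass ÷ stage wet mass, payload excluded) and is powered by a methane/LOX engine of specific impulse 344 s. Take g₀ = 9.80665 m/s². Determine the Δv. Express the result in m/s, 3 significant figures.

Δv ≈ 6480 m/s

Stage wet mass = m₀ − payload = 32,490 − 2,150 = 30,340 kg.
Stage dry mass = ε × stage wet mass = 0.086 × 30,340 = 2,609.24 kg.
Burnout mass m_f = stage dry + payload = 2,609.24 + 2,150 = 4,759.24 kg.
v_e = Isp · g₀ = 344 × 9.80665 = 3373.5 m/s.
From the ideal rocket equation, Δv = v_e · ln(32,490/4,759.24) = 3373.5 × ln(6.827) = 3373.5 × 1.9208 ≈ 6480 m/s.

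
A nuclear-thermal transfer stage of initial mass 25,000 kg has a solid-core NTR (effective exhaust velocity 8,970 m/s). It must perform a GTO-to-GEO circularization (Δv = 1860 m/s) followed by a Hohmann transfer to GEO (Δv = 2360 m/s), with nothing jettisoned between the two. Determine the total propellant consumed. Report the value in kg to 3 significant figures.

total propellant consumed ≈ 9380 kg

After the first burn: m = 25000 × exp(−1860/8970.0) = 25000 × 0.81273 = 20,318.3 kg.
After the second burn: m = 20,318.3 × exp(−2360/8970.0) = 20,318.3 × 0.76867 = 15,618.1 kg.
Total propellant = m₀ − m_final = 25000 − 15,618.1 = 9,381.9 kg.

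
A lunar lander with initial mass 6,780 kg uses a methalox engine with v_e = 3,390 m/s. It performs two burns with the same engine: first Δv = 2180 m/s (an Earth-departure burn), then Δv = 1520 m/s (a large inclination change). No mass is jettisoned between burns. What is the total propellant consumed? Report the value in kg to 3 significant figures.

After the first burn: m = 6780 × exp(−2180/3390.0) = 6780 × 0.52568 = 3,564.11 kg.
After the second burn: m = 3,564.11 × exp(−1520/3390.0) = 3,564.11 × 0.63866 = 2,276.25 kg.
Total propellant = m₀ − m_final = 6780 − 2,276.25 = 4,503.75 kg.

total propellant consumed ≈ 4500 kg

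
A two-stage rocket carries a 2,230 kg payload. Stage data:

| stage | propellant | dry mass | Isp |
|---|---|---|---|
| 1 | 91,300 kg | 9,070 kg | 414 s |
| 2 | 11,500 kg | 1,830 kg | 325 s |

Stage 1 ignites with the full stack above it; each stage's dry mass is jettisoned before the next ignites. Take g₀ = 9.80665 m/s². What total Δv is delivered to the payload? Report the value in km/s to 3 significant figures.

Δv ≈ 10.6 km/s

Ignition mass of stage 1 = 91,300+9,070 + 11,500+1,830 + 2,230 = 115,930 kg.
Stage 1: m₀ = 115,930 kg, m_f = 115,930 − 91,300 = 24,630 kg; Δv = 414×9.80665×ln(4.707) = 4060.0×1.5490 ≈ 6289 m/s.
Stage 2: m₀ = 15,560 kg, m_f = 15,560 − 11,500 = 4,060 kg; Δv = 325×9.80665×ln(3.833) = 3187.2×1.3435 ≈ 4282 m/s.
Total Δv = 6289 + 4282 = 10571 m/s.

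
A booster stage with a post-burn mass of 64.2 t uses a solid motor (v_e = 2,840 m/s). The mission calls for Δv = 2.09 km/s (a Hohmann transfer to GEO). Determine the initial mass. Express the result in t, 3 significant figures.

initial mass ≈ 134 t

From the ideal rocket equation, m₀/m_f = exp(Δv / v_e) = exp(2090 / 2840.0) = exp(0.7359) = 2.0874.
m₀ = m_f × 2.0874 = 64.2 × 2.0874 = 134.011 t.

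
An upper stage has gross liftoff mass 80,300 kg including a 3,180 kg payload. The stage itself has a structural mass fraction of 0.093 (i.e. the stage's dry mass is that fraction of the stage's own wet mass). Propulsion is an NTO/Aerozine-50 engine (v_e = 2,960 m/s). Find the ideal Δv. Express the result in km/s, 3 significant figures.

Stage wet mass = m₀ − payload = 80,300 − 3,180 = 77,120 kg.
Stage dry mass = ε × stage wet mass = 0.093 × 77,120 = 7,172.16 kg.
Burnout mass m_f = stage dry + payload = 7,172.16 + 3,180 = 10,352.16 kg.
Rocket equation: Δv = v_e · ln(80,300/10,352.16) = 2960.0 × ln(7.757) = 2960.0 × 2.0486 ≈ 6064 m/s.

Δv ≈ 6.06 km/s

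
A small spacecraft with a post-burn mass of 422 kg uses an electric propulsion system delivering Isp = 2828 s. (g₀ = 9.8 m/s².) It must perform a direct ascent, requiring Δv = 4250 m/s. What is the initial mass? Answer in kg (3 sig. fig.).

initial mass ≈ 492 kg

v_e = Isp · g₀ = 2828 × 9.8 = 27714.4 m/s.
m₀/m_f = exp(Δv / v_e) = exp(4250 / 27714.4) = exp(0.1533) = 1.1657.
m₀ = m_f × 1.1657 = 422 × 1.1657 = 491.925 kg.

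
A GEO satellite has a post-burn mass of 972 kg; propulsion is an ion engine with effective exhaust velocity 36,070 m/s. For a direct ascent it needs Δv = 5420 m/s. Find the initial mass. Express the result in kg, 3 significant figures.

initial mass ≈ 1130 kg

Rocket equation: m₀/m_f = exp(Δv / v_e) = exp(5420 / 36070.0) = exp(0.1503) = 1.1621.
m₀ = m_f × 1.1621 = 972 × 1.1621 = 1,129.56 kg.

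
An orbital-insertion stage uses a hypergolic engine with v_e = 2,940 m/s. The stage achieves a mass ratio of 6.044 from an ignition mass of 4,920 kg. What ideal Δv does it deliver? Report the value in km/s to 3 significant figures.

Δv ≈ 5.29 km/s

Δv = v_e · ln(6.044) = 2940.0 × 1.7991 ≈ 5289.3 m/s.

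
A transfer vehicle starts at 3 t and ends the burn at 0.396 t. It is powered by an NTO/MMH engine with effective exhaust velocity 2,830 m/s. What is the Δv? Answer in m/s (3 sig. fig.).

Using Δv = v_e ln(m₀/m_f): Δv = v_e · ln(m₀/m_f) = 2830.0 × ln(7.576) = 2830.0 × 2.0250 ≈ 5730.6 m/s.

Δv ≈ 5730 m/s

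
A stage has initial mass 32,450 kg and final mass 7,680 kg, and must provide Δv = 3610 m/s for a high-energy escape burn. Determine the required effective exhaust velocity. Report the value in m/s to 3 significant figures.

v_e ≈ 2510 m/s

ln(m₀/m_f) = ln(32450/7680) = ln(4.225) = 1.4411.
Using Δv = v_e ln(m₀/m_f): v_e = Δv / ln(m₀/m_f) = 3610 / 1.4411 = 2505.1 m/s.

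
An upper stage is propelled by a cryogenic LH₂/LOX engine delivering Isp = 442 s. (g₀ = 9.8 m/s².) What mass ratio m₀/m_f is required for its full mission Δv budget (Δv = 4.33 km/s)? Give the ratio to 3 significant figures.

v_e = Isp · g₀ = 442 × 9.8 = 4331.6 m/s.
m₀/m_f = exp(Δv / v_e) = exp(4330 / 4331.6) = exp(0.9996) = 2.7173.

mass ratio ≈ 2.72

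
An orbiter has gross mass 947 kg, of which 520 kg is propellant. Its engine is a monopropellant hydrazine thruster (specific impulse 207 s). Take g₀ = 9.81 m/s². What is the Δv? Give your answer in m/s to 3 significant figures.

Δv ≈ 1620 m/s

v_e = Isp · g₀ = 207 × 9.81 = 2030.7 m/s.
m_f = m₀ − m_prop = 947 − 520 = 427 kg.
Δv = v_e · ln(m₀/m_f) = 2030.7 × ln(2.218) = 2030.7 × 0.7965 ≈ 1617.5 m/s.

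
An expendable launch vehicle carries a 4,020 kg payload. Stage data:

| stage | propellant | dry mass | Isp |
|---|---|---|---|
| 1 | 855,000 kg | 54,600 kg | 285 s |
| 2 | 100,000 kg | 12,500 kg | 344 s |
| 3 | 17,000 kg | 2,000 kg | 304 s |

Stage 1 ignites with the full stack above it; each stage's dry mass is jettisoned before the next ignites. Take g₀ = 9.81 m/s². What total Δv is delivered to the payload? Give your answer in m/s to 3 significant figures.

Δv ≈ 13300 m/s

Ignition mass of stage 1 = 855,000+54,600 + 100,000+12,500 + 17,000+2,000 + 4,020 = 1,045,120 kg.
Stage 1: m₀ = 1,045,120 kg, m_f = 1,045,120 − 855,000 = 190,120 kg; Δv = 285×9.81×ln(5.497) = 2795.9×1.7042 ≈ 4765 m/s.
Stage 2: m₀ = 135,520 kg, m_f = 135,520 − 100,000 = 35,520 kg; Δv = 344×9.81×ln(3.815) = 3374.6×1.3390 ≈ 4519 m/s.
Stage 3: m₀ = 23,020 kg, m_f = 23,020 − 17,000 = 6,020 kg; Δv = 304×9.81×ln(3.824) = 2982.2×1.3413 ≈ 4000 m/s.
Total Δv = 4765 + 4519 + 4000 = 13284 m/s.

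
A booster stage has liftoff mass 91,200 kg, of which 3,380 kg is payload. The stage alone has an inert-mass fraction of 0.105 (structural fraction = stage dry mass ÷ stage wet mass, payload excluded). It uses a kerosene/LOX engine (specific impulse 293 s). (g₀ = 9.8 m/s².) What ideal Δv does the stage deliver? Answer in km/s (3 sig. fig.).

Δv ≈ 5.68 km/s

Stage wet mass = m₀ − payload = 91,200 − 3,380 = 87,820 kg.
Stage dry mass = ε × stage wet mass = 0.105 × 87,820 = 9,221.1 kg.
Burnout mass m_f = stage dry + payload = 9,221.1 + 3,380 = 12,601.1 kg.
v_e = Isp · g₀ = 293 × 9.8 = 2871.4 m/s.
Rocket equation: Δv = v_e · ln(91,200/12,601.1) = 2871.4 × ln(7.237) = 2871.4 × 1.9793 ≈ 5683 m/s.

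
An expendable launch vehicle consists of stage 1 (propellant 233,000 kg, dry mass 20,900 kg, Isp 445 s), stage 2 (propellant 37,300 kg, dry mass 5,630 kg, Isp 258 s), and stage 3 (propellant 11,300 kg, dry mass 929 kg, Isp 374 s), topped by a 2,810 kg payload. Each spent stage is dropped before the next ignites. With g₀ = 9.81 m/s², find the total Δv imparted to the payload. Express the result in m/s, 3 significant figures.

Ignition mass of stage 1 = 233,000+20,900 + 37,300+5,630 + 11,300+929 + 2,810 = 311,869 kg.
Stage 1: m₀ = 311,869 kg, m_f = 311,869 − 233,000 = 78,869 kg; Δv = 445×9.81×ln(3.954) = 4365.4×1.3748 ≈ 6002 m/s.
Stage 2: m₀ = 57,969 kg, m_f = 57,969 − 37,300 = 20,669 kg; Δv = 258×9.81×ln(2.805) = 2531.0×1.0313 ≈ 2610 m/s.
Stage 3: m₀ = 15,039 kg, m_f = 15,039 − 11,300 = 3,739 kg; Δv = 374×9.81×ln(4.022) = 3668.9×1.3918 ≈ 5107 m/s.
Total Δv = 6002 + 2610 + 5107 = 13719 m/s.

Δv ≈ 13700 m/s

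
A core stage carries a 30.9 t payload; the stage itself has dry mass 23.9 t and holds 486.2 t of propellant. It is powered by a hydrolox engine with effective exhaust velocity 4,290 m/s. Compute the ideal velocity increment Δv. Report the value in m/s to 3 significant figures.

m₀ = payload + dry + propellant = 30.9 + 23.9 + 486.2 = 541 t.
m_f = payload + dry = 30.9 + 23.9 = 54.8 t.
Δv = v_e · ln(m₀/m_f) = 4290.0 × ln(9.872) = 4290.0 × 2.2897 ≈ 9822.9 m/s.

Δv ≈ 9820 m/s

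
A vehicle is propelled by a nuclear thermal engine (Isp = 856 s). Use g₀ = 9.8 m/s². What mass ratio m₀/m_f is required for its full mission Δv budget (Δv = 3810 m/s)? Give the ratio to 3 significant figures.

mass ratio ≈ 1.57

v_e = Isp · g₀ = 856 × 9.8 = 8388.8 m/s.
m₀/m_f = exp(Δv / v_e) = exp(3810 / 8388.8) = exp(0.4542) = 1.5749.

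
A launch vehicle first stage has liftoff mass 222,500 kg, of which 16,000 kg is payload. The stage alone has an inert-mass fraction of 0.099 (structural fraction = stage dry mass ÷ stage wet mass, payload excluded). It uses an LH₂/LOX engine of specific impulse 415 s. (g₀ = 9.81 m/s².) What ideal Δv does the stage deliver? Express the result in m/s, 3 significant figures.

Δv ≈ 7370 m/s

Stage wet mass = m₀ − payload = 222,500 − 16,000 = 206,500 kg.
Stage dry mass = ε × stage wet mass = 0.099 × 206,500 = 20,443.5 kg.
Burnout mass m_f = stage dry + payload = 20,443.5 + 16,000 = 36,443.5 kg.
v_e = Isp · g₀ = 415 × 9.81 = 4071.2 m/s.
Δv = v_e · ln(222,500/36,443.5) = 4071.2 × ln(6.105) = 4071.2 × 1.8092 ≈ 7365 m/s.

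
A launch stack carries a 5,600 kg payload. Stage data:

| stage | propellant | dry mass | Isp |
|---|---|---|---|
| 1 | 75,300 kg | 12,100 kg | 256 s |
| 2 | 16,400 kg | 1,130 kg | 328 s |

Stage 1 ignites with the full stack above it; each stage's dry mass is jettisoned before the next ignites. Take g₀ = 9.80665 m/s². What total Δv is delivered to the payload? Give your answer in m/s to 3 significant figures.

Δv ≈ 6840 m/s

Ignition mass of stage 1 = 75,300+12,100 + 16,400+1,130 + 5,600 = 110,530 kg.
Stage 1: m₀ = 110,530 kg, m_f = 110,530 − 75,300 = 35,230 kg; Δv = 256×9.80665×ln(3.137) = 2510.5×1.1434 ≈ 2870 m/s.
Stage 2: m₀ = 23,130 kg, m_f = 23,130 − 16,400 = 6,730 kg; Δv = 328×9.80665×ln(3.437) = 3216.6×1.2346 ≈ 3971 m/s.
Total Δv = 2870 + 3971 = 6841 m/s.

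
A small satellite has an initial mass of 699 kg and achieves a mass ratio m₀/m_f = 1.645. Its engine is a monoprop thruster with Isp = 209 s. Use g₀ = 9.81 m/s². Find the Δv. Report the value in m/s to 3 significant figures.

Δv ≈ 1020 m/s

v_e = Isp · g₀ = 209 × 9.81 = 2050.3 m/s.
Δv = v_e · ln(1.645) = 2050.3 × 0.4977 ≈ 1020.5 m/s.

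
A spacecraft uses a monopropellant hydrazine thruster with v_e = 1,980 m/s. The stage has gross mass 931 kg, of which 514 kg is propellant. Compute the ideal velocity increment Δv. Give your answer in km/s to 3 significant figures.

Δv ≈ 1.59 km/s

m_f = m₀ − m_prop = 931 − 514 = 417 kg.
From the ideal rocket equation, Δv = v_e · ln(m₀/m_f) = 1980.0 × ln(2.233) = 1980.0 × 0.8032 ≈ 1590.3 m/s.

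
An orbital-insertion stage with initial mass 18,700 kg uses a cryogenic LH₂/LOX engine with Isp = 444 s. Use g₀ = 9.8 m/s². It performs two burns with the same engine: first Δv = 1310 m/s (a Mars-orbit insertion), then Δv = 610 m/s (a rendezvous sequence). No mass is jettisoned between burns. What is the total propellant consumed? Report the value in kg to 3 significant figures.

v_e = Isp · g₀ = 444 × 9.8 = 4351.2 m/s.
After the first burn: m = 18700 × exp(−1310/4351.2) = 18700 × 0.74003 = 13,838.6 kg.
After the second burn: m = 13,838.6 × exp(−610/4351.2) = 13,838.6 × 0.86919 = 12,028.4 kg.
Total propellant = m₀ − m_final = 18700 − 12,028.4 = 6,671.6 kg.

total propellant consumed ≈ 6670 kg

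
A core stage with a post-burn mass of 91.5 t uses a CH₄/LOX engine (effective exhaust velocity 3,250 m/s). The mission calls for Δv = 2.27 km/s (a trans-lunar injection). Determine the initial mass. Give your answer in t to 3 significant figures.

initial mass ≈ 184 t

By the Tsiolkovsky rocket equation, m₀/m_f = exp(Δv / v_e) = exp(2270 / 3250.0) = exp(0.6985) = 2.0107.
m₀ = m_f × 2.0107 = 91.5 × 2.0107 = 183.979 t.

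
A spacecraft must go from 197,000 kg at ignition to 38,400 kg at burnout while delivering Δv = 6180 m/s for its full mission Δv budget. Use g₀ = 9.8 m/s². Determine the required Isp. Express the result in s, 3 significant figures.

ln(m₀/m_f) = ln(197000/38400) = ln(5.13) = 1.6351.
Using Δv = v_e ln(m₀/m_f): v_e = Δv / ln(m₀/m_f) = 6180 / 1.6351 = 3779.5 m/s.
Isp = v_e / g₀ = 3779.5 / 9.8 = 385.7 s.

Isp ≈ 386 s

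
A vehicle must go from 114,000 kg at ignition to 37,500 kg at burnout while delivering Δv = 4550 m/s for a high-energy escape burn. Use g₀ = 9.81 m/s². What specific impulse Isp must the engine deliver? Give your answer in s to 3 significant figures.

ln(m₀/m_f) = ln(114000/37500) = ln(3.04) = 1.1119.
v_e = Δv / ln(m₀/m_f) = 4550 / 1.1119 = 4092.3 m/s.
Isp = v_e / g₀ = 4092.3 / 9.81 = 417.2 s.

Isp ≈ 417 s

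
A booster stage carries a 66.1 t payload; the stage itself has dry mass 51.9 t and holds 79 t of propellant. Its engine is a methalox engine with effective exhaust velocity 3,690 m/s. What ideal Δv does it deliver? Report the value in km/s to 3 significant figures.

Δv ≈ 1.89 km/s

m₀ = payload + dry + propellant = 66.1 + 51.9 + 79 = 197 t.
m_f = payload + dry = 66.1 + 51.9 = 118 t.
Rocket equation: Δv = v_e · ln(m₀/m_f) = 3690.0 × ln(1.669) = 3690.0 × 0.5125 ≈ 1891.2 m/s.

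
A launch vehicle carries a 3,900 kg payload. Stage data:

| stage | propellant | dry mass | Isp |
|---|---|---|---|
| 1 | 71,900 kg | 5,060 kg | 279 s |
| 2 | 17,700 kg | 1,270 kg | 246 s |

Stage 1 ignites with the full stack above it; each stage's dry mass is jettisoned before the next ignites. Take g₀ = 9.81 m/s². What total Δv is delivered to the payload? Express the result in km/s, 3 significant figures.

Δv ≈ 7.07 km/s

Ignition mass of stage 1 = 71,900+5,060 + 17,700+1,270 + 3,900 = 99,830 kg.
Stage 1: m₀ = 99,830 kg, m_f = 99,830 − 71,900 = 27,930 kg; Δv = 279×9.81×ln(3.574) = 2737.0×1.2738 ≈ 3486 m/s.
Stage 2: m₀ = 22,870 kg, m_f = 22,870 − 17,700 = 5,170 kg; Δv = 246×9.81×ln(4.424) = 2413.3×1.4870 ≈ 3588 m/s.
Total Δv = 3486 + 3588 = 7074 m/s.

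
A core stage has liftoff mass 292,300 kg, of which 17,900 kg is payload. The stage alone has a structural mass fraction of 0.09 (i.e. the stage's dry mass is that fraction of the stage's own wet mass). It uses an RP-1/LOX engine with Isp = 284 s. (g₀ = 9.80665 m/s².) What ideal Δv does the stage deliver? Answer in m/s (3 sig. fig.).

Stage wet mass = m₀ − payload = 292,300 − 17,900 = 274,400 kg.
Stage dry mass = ε × stage wet mass = 0.09 × 274,400 = 24,696 kg.
Burnout mass m_f = stage dry + payload = 24,696 + 17,900 = 42,596 kg.
v_e = Isp · g₀ = 284 × 9.80665 = 2785.1 m/s.
From the ideal rocket equation, Δv = v_e · ln(292,300/42,596) = 2785.1 × ln(6.862) = 2785.1 × 1.9260 ≈ 5364 m/s.

Δv ≈ 5360 m/s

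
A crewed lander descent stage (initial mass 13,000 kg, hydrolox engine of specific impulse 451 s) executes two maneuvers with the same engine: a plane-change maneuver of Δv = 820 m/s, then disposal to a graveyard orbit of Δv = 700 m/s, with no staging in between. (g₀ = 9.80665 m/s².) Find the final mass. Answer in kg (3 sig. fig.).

final mass ≈ 9220 kg

v_e = Isp · g₀ = 451 × 9.80665 = 4422.8 m/s.
After the first burn: m = 13000 × exp(−820/4422.8) = 13000 × 0.83077 = 10,800 kg.
After the second burn: m = 10,800 × exp(−700/4422.8) = 10,800 × 0.85362 = 9,219.1 kg.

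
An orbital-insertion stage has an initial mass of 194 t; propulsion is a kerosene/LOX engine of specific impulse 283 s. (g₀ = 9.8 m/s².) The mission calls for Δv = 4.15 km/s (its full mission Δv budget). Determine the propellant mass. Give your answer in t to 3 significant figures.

propellant mass ≈ 151 t

v_e = Isp · g₀ = 283 × 9.8 = 2773.4 m/s.
m₀/m_f = exp(Δv / v_e) = exp(4150 / 2773.4) = exp(1.4964) = 4.4654.
m_f = 194 / 4.4654 = 43.4452 t, so propellant = m₀ − m_f = 194 − 43.4452 = 150.5548 t.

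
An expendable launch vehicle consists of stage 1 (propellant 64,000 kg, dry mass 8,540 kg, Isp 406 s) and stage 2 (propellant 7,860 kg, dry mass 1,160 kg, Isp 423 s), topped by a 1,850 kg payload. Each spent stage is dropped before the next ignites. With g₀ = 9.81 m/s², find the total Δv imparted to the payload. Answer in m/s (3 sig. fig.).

Ignition mass of stage 1 = 64,000+8,540 + 7,860+1,160 + 1,850 = 83,410 kg.
Stage 1: m₀ = 83,410 kg, m_f = 83,410 − 64,000 = 19,410 kg; Δv = 406×9.81×ln(4.297) = 3982.9×1.4580 ≈ 5807 m/s.
Stage 2: m₀ = 10,870 kg, m_f = 10,870 − 7,860 = 3,010 kg; Δv = 423×9.81×ln(3.611) = 4149.6×1.2841 ≈ 5328 m/s.
Total Δv = 5807 + 5328 = 11135 m/s.

Δv ≈ 11100 m/s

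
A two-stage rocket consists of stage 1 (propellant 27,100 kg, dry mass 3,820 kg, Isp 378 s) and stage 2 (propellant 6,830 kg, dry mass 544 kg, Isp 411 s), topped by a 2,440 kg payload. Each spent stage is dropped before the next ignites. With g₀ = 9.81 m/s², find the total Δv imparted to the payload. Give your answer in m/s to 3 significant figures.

Δv ≈ 8860 m/s

Ignition mass of stage 1 = 27,100+3,820 + 6,830+544 + 2,440 = 40,734 kg.
Stage 1: m₀ = 40,734 kg, m_f = 40,734 − 27,100 = 13,634 kg; Δv = 378×9.81×ln(2.988) = 3708.2×1.0945 ≈ 4059 m/s.
Stage 2: m₀ = 9,814 kg, m_f = 9,814 − 6,830 = 2,984 kg; Δv = 411×9.81×ln(3.289) = 4031.9×1.1905 ≈ 4800 m/s.
Total Δv = 4059 + 4800 = 8859 m/s.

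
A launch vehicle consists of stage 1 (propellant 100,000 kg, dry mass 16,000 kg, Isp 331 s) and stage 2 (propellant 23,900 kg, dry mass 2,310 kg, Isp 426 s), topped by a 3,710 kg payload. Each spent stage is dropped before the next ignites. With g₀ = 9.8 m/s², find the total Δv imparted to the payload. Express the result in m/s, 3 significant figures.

Δv ≈ 10400 m/s

Ignition mass of stage 1 = 100,000+16,000 + 23,900+2,310 + 3,710 = 145,920 kg.
Stage 1: m₀ = 145,920 kg, m_f = 145,920 − 100,000 = 45,920 kg; Δv = 331×9.8×ln(3.178) = 3243.8×1.1562 ≈ 3750 m/s.
Stage 2: m₀ = 29,920 kg, m_f = 29,920 − 23,900 = 6,020 kg; Δv = 426×9.8×ln(4.97) = 4174.8×1.6034 ≈ 6694 m/s.
Total Δv = 3750 + 6694 = 10444 m/s.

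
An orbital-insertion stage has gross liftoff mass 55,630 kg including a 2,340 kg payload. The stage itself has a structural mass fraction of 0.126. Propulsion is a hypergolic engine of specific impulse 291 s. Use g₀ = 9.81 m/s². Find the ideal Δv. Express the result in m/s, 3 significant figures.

Stage wet mass = m₀ − payload = 55,630 − 2,340 = 53,290 kg.
Stage dry mass = ε × stage wet mass = 0.126 × 53,290 = 6,714.54 kg.
Burnout mass m_f = stage dry + payload = 6,714.54 + 2,340 = 9,054.54 kg.
v_e = Isp · g₀ = 291 × 9.81 = 2854.7 m/s.
Rocket equation: Δv = v_e · ln(55,630/9,054.54) = 2854.7 × ln(6.144) = 2854.7 × 1.8155 ≈ 5183 m/s.

Δv ≈ 5180 m/s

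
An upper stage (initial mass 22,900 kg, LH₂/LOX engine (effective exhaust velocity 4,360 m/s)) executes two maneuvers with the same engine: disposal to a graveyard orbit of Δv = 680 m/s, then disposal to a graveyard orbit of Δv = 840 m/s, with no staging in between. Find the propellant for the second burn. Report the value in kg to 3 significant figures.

propellant for the second burn ≈ 3430 kg

After the first burn: m = 22900 × exp(−680/4360.0) = 22900 × 0.85559 = 19,593 kg.
After the second burn: m = 19,593 × exp(−840/4360.0) = 19,593 × 0.82476 = 16,159.5 kg.
Second-burn propellant = 19,593 − 16,159.5 = 3,433.5 kg.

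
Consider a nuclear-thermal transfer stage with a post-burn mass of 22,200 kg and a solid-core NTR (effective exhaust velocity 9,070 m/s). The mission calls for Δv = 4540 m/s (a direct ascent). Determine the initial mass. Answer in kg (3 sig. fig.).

m₀/m_f = exp(Δv / v_e) = exp(4540 / 9070.0) = exp(0.5006) = 1.6496.
m₀ = m_f × 1.6496 = 22,200 × 1.6496 = 36,621.1 kg.

initial mass ≈ 36600 kg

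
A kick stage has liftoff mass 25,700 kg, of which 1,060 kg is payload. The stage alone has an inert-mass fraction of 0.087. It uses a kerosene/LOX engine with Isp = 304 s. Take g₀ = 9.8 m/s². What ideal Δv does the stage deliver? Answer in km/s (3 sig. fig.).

Stage wet mass = m₀ − payload = 25,700 − 1,060 = 24,640 kg.
Stage dry mass = ε × stage wet mass = 0.087 × 24,640 = 2,143.68 kg.
Burnout mass m_f = stage dry + payload = 2,143.68 + 1,060 = 3,203.68 kg.
v_e = Isp · g₀ = 304 × 9.8 = 2979.2 m/s.
Δv = v_e · ln(25,700/3,203.68) = 2979.2 × ln(8.022) = 2979.2 × 2.0822 ≈ 6203 m/s.

Δv ≈ 6.20 km/s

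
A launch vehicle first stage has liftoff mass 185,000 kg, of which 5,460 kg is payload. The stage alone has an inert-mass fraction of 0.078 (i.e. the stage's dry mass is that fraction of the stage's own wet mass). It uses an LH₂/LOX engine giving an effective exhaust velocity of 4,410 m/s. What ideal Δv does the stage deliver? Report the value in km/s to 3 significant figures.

Δv ≈ 9.93 km/s

Stage wet mass = m₀ − payload = 185,000 − 5,460 = 179,540 kg.
Stage dry mass = ε × stage wet mass = 0.078 × 179,540 = 14,004.1 kg.
Burnout mass m_f = stage dry + payload = 14,004.1 + 5,460 = 19,464.1 kg.
Δv = v_e · ln(185,000/19,464.1) = 4410.0 × ln(9.505) = 4410.0 × 2.2518 ≈ 9930 m/s.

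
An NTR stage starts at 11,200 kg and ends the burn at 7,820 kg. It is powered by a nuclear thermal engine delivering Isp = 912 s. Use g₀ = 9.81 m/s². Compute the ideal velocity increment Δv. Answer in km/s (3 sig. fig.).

Δv ≈ 3.21 km/s

v_e = Isp · g₀ = 912 × 9.81 = 8946.7 m/s.
Rocket equation: Δv = v_e · ln(m₀/m_f) = 8946.7 × ln(1.432) = 8946.7 × 0.3592 ≈ 3213.9 m/s.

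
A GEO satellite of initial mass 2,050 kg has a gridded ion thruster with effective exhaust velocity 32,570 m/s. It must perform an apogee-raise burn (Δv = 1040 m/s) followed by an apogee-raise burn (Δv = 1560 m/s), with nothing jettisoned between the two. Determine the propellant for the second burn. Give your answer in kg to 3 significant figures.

propellant for the second burn ≈ 92.9 kg

After the first burn: m = 2050 × exp(−1040/32570.0) = 2050 × 0.96857 = 1,985.57 kg.
After the second burn: m = 1,985.57 × exp(−1560/32570.0) = 1,985.57 × 0.95323 = 1,892.7 kg.
Second-burn propellant = 1,985.57 − 1,892.7 = 92.87 kg.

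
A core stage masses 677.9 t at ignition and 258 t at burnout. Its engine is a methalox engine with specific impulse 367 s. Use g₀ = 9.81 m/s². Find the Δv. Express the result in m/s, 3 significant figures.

Δv ≈ 3480 m/s

v_e = Isp · g₀ = 367 × 9.81 = 3600.3 m/s.
Using Δv = v_e ln(m₀/m_f): Δv = v_e · ln(m₀/m_f) = 3600.3 × ln(2.628) = 3600.3 × 0.9660 ≈ 3478.0 m/s.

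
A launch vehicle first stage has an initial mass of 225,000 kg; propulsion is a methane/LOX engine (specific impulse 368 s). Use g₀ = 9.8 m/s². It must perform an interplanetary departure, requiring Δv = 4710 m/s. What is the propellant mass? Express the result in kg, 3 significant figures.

v_e = Isp · g₀ = 368 × 9.8 = 3606.4 m/s.
m₀/m_f = exp(Δv / v_e) = exp(4710 / 3606.4) = exp(1.3060) = 3.6914.
m_f = 225,000 / 3.6914 = 60,952.5 kg, so propellant = m₀ − m_f = 225,000 − 60,952.5 = 164,047.5 kg.

propellant mass ≈ 164000 kg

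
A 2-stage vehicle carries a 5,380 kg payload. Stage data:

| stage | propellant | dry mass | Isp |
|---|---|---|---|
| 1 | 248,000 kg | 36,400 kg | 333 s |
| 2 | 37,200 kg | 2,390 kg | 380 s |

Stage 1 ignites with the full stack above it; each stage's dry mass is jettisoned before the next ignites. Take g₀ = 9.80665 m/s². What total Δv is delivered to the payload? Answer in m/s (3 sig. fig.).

Δv ≈ 11100 m/s

Ignition mass of stage 1 = 248,000+36,400 + 37,200+2,390 + 5,380 = 329,370 kg.
Stage 1: m₀ = 329,370 kg, m_f = 329,370 − 248,000 = 81,370 kg; Δv = 333×9.80665×ln(4.048) = 3265.6×1.3982 ≈ 4566 m/s.
Stage 2: m₀ = 44,970 kg, m_f = 44,970 − 37,200 = 7,770 kg; Δv = 380×9.80665×ln(5.788) = 3726.5×1.7557 ≈ 6543 m/s.
Total Δv = 4566 + 6543 = 11109 m/s.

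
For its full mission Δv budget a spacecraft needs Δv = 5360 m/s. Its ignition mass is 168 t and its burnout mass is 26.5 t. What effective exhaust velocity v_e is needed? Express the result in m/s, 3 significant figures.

v_e ≈ 2900 m/s

ln(m₀/m_f) = ln(168000/26500) = ln(6.34) = 1.8468.
From the ideal rocket equation, v_e = Δv / ln(m₀/m_f) = 5360 / 1.8468 = 2902.3 m/s.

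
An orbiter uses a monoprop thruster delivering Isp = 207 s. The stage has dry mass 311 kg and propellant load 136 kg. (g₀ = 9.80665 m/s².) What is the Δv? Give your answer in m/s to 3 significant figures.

Δv ≈ 736 m/s

v_e = Isp · g₀ = 207 × 9.80665 = 2030.0 m/s.
m₀ = m_dry + m_prop = 311 + 136 = 447 kg.
Δv = v_e · ln(m₀/m_f) = 2030.0 × ln(1.437) = 2030.0 × 0.3628 ≈ 736.4 m/s.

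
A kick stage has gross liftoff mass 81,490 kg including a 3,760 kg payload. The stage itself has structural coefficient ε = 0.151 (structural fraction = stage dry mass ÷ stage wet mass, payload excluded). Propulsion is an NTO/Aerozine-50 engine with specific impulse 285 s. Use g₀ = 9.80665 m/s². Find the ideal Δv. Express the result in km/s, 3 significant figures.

Δv ≈ 4.64 km/s

Stage wet mass = m₀ − payload = 81,490 − 3,760 = 77,730 kg.
Stage dry mass = ε × stage wet mass = 0.151 × 77,730 = 11,737.2 kg.
Burnout mass m_f = stage dry + payload = 11,737.2 + 3,760 = 15,497.2 kg.
v_e = Isp · g₀ = 285 × 9.80665 = 2794.9 m/s.
Δv = v_e · ln(81,490/15,497.2) = 2794.9 × ln(5.258) = 2794.9 × 1.6598 ≈ 4639 m/s.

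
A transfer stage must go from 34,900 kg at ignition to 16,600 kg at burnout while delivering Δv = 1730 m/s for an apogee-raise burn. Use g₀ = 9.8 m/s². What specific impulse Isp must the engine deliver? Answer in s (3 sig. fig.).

ln(m₀/m_f) = ln(34900/16600) = ln(2.102) = 0.7431.
By the Tsiolkovsky rocket equation, v_e = Δv / ln(m₀/m_f) = 1730 / 0.7431 = 2328.1 m/s.
Isp = v_e / g₀ = 2328.1 / 9.8 = 237.6 s.

Isp ≈ 238 s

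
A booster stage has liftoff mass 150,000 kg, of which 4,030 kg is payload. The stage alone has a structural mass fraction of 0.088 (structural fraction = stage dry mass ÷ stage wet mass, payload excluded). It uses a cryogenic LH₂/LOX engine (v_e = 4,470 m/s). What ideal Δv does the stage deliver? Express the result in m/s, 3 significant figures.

Stage wet mass = m₀ − payload = 150,000 − 4,030 = 145,970 kg.
Stage dry mass = ε × stage wet mass = 0.088 × 145,970 = 12,845.4 kg.
Burnout mass m_f = stage dry + payload = 12,845.4 + 4,030 = 16,875.4 kg.
By the Tsiolkovsky rocket equation, Δv = v_e · ln(150,000/16,875.4) = 4470.0 × ln(8.889) = 4470.0 × 2.1848 ≈ 9766 m/s.

Δv ≈ 9770 m/s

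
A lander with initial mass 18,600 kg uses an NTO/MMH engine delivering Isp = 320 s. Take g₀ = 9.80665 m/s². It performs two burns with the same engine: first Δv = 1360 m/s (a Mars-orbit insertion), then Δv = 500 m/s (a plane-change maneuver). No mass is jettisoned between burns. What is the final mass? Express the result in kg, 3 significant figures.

final mass ≈ 10300 kg

v_e = Isp · g₀ = 320 × 9.80665 = 3138.1 m/s.
After the first burn: m = 18600 × exp(−1360/3138.1) = 18600 × 0.64831 = 12,058.6 kg.
After the second burn: m = 12,058.6 × exp(−500/3138.1) = 12,058.6 × 0.85271 = 10,282.5 kg.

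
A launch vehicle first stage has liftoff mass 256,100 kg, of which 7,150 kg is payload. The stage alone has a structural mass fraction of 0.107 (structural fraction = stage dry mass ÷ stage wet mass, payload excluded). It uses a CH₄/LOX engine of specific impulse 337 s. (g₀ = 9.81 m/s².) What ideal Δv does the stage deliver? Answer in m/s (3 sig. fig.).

Stage wet mass = m₀ − payload = 256,100 − 7,150 = 248,950 kg.
Stage dry mass = ε × stage wet mass = 0.107 × 248,950 = 26,637.7 kg.
Burnout mass m_f = stage dry + payload = 26,637.7 + 7,150 = 33,787.7 kg.
v_e = Isp · g₀ = 337 × 9.81 = 3306.0 m/s.
Δv = v_e · ln(256,100/33,787.7) = 3306.0 × ln(7.58) = 3306.0 × 2.0255 ≈ 6696 m/s.

Δv ≈ 6700 m/s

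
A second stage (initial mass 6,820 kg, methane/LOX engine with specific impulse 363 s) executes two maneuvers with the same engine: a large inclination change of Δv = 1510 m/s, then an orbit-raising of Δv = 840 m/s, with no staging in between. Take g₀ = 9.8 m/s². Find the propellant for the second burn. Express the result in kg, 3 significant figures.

v_e = Isp · g₀ = 363 × 9.8 = 3557.4 m/s.
After the first burn: m = 6820 × exp(−1510/3557.4) = 6820 × 0.65412 = 4,461.1 kg.
After the second burn: m = 4,461.1 × exp(−840/3557.4) = 4,461.1 × 0.78968 = 3,522.84 kg.
Second-burn propellant = 4,461.1 − 3,522.84 = 938.26 kg.

propellant for the second burn ≈ 938 kg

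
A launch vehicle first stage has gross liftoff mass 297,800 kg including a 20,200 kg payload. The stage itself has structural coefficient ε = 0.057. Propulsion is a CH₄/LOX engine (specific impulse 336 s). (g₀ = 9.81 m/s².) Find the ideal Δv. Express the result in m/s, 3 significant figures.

Δv ≈ 6960 m/s

Stage wet mass = m₀ − payload = 297,800 − 20,200 = 277,600 kg.
Stage dry mass = ε × stage wet mass = 0.057 × 277,600 = 15,823.2 kg.
Burnout mass m_f = stage dry + payload = 15,823.2 + 20,200 = 36,023.2 kg.
v_e = Isp · g₀ = 336 × 9.81 = 3296.2 m/s.
Δv = v_e · ln(297,800/36,023.2) = 3296.2 × ln(8.267) = 3296.2 × 2.1123 ≈ 6962 m/s.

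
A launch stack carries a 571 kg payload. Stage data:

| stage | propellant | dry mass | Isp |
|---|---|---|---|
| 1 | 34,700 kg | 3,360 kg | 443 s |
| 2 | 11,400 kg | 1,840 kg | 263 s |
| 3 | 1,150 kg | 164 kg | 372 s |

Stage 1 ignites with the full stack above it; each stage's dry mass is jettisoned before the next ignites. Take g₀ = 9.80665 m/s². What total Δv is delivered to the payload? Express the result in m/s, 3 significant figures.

Ignition mass of stage 1 = 34,700+3,360 + 11,400+1,840 + 1,150+164 + 571 = 53,185 kg.
Stage 1: m₀ = 53,185 kg, m_f = 53,185 − 34,700 = 18,485 kg; Δv = 443×9.80665×ln(2.877) = 4344.3×1.0568 ≈ 4591 m/s.
Stage 2: m₀ = 15,125 kg, m_f = 15,125 − 11,400 = 3,725 kg; Δv = 263×9.80665×ln(4.06) = 2579.1×1.4013 ≈ 3614 m/s.
Stage 3: m₀ = 1,885 kg, m_f = 1,885 − 1,150 = 735 kg; Δv = 372×9.80665×ln(2.565) = 3648.1×0.9418 ≈ 3436 m/s.
Total Δv = 4591 + 3614 + 3436 = 11641 m/s.

Δv ≈ 11600 m/s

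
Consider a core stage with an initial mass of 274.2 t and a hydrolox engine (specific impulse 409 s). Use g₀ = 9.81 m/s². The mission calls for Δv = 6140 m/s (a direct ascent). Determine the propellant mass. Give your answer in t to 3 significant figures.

v_e = Isp · g₀ = 409 × 9.81 = 4012.3 m/s.
m₀/m_f = exp(Δv / v_e) = exp(6140 / 4012.3) = exp(1.5303) = 4.6196.
m_f = 274.2 / 4.6196 = 59.3558 t, so propellant = m₀ − m_f = 274.2 − 59.3558 = 214.8442 t.

propellant mass ≈ 215 t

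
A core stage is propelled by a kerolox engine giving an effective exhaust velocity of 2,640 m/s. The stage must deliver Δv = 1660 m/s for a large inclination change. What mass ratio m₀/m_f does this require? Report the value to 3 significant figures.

mass ratio ≈ 1.88

m₀/m_f = exp(Δv / v_e) = exp(1660 / 2640.0) = exp(0.6288) = 1.8753.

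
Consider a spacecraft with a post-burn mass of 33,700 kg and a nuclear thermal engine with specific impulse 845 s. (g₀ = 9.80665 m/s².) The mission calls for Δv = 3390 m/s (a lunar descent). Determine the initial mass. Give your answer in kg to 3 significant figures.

initial mass ≈ 50700 kg

v_e = Isp · g₀ = 845 × 9.80665 = 8286.6 m/s.
m₀/m_f = exp(Δv / v_e) = exp(3390 / 8286.6) = exp(0.4091) = 1.5055.
m₀ = m_f × 1.5055 = 33,700 × 1.5055 = 50,735.4 kg.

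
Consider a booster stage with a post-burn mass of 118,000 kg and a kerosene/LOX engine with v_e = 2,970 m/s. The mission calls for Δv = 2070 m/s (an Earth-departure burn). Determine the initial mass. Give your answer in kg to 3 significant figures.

initial mass ≈ 237000 kg

Rocket equation: m₀/m_f = exp(Δv / v_e) = exp(2070 / 2970.0) = exp(0.6970) = 2.0077.
m₀ = m_f × 2.0077 = 118,000 × 2.0077 = 236,909 kg.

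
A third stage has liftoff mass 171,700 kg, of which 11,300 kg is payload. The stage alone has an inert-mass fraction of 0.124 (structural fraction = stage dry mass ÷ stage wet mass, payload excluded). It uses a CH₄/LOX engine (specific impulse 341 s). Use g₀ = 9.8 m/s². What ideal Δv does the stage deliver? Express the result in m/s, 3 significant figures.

Stage wet mass = m₀ − payload = 171,700 − 11,300 = 160,400 kg.
Stage dry mass = ε × stage wet mass = 0.124 × 160,400 = 19,889.6 kg.
Burnout mass m_f = stage dry + payload = 19,889.6 + 11,300 = 31,189.6 kg.
v_e = Isp · g₀ = 341 × 9.8 = 3341.8 m/s.
Rocket equation: Δv = v_e · ln(171,700/31,189.6) = 3341.8 × ln(5.505) = 3341.8 × 1.7057 ≈ 5700 m/s.

Δv ≈ 5700 m/s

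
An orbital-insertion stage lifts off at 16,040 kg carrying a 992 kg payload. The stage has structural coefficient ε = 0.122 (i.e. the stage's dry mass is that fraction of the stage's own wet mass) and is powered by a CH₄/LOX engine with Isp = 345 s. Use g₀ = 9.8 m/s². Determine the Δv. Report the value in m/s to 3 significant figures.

Δv ≈ 5870 m/s

Stage wet mass = m₀ − payload = 16,040 − 992 = 15,048 kg.
Stage dry mass = ε × stage wet mass = 0.122 × 15,048 = 1,835.86 kg.
Burnout mass m_f = stage dry + payload = 1,835.86 + 992 = 2,827.86 kg.
v_e = Isp · g₀ = 345 × 9.8 = 3381.0 m/s.
By the Tsiolkovsky rocket equation, Δv = v_e · ln(16,040/2,827.86) = 3381.0 × ln(5.672) = 3381.0 × 1.7356 ≈ 5868 m/s.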